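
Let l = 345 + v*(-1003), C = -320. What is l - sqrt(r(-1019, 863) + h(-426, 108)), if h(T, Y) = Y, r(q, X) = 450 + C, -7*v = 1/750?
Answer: 1812253/5250 - sqrt(238) ≈ 329.76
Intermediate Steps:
v = -1/5250 (v = -1/7/750 = -1/7*1/750 = -1/5250 ≈ -0.00019048)
r(q, X) = 130 (r(q, X) = 450 - 320 = 130)
l = 1812253/5250 (l = 345 - 1/5250*(-1003) = 345 + 1003/5250 = 1812253/5250 ≈ 345.19)
l - sqrt(r(-1019, 863) + h(-426, 108)) = 1812253/5250 - sqrt(130 + 108) = 1812253/5250 - sqrt(238)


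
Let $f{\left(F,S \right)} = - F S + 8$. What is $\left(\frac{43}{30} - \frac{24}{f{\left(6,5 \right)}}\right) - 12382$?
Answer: $- \frac{4085227}{330} \approx -12379.0$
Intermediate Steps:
$f{\left(F,S \right)} = 8 - F S$ ($f{\left(F,S \right)} = - F S + 8 = 8 - F S$)
$\left(\frac{43}{30} - \frac{24}{f{\left(6,5 \right)}}\right) - 12382 = \left(\frac{43}{30} - \frac{24}{8 - 6 \cdot 5}\right) - 12382 = \left(43 \cdot \frac{1}{30} - \frac{24}{8 - 30}\right) - 12382 = \left(\frac{43}{30} - \frac{24}{-22}\right) - 12382 = \left(\frac{43}{30} - - \frac{12}{11}\right) - 12382 = \left(\frac{43}{30} + \frac{12}{11}\right) - 12382 = \frac{833}{330} - 12382 = - \frac{4085227}{330}$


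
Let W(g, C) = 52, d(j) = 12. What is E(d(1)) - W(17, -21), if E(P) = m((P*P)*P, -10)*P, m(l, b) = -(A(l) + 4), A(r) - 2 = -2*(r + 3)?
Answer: 41420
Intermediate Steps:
A(r) = -4 - 2*r (A(r) = 2 - 2*(r + 3) = 2 - 2*(3 + r) = 2 + (-6 - 2*r) = -4 - 2*r)
m(l, b) = 2*l (m(l, b) = -((-4 - 2*l) + 4) = -(-2)*l = 2*l)
E(P) = 2*P⁴ (E(P) = (2*((P*P)*P))*P = (2*(P²*P))*P = (2*P³)*P = 2*P⁴)
E(d(1)) - W(17, -21) = 2*12⁴ - 1*52 = 2*20736 - 52 = 41472 - 52 = 41420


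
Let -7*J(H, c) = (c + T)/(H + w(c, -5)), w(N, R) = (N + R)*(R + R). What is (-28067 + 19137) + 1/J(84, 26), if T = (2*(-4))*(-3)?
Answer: -222809/25 ≈ -8912.4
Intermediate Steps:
w(N, R) = 2*R*(N + R) (w(N, R) = (N + R)*(2*R) = 2*R*(N + R))
T = 24 (T = -8*(-3) = 24)
J(H, c) = -(24 + c)/(7*(50 + H - 10*c)) (J(H, c) = -(c + 24)/(7*(H + 2*(-5)*(c - 5))) = -(24 + c)/(7*(H + 2*(-5)*(-5 + c))) = -(24 + c)/(7*(H + (50 - 10*c))) = -(24 + c)/(7*(50 + H - 10*c)))
(-28067 + 19137) + 1/J(84, 26) = (-28067 + 19137) + 1/((24 + 26)/(7*(-50 - 1*84 + 10*26))) = -8930 + 1/((⅐)*50/(-50 - 84 + 260)) = -8930 + 1/((⅐)*50/126) = -8930 + 1/((⅐)*(1/126)*50) = -8930 + 1/(25/441) = -8930 + 441/25 = -222809/25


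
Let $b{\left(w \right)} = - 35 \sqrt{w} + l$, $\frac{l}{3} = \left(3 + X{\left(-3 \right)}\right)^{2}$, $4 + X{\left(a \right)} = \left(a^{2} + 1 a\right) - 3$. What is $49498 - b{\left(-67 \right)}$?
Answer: $49486 + 35 i \sqrt{67} \approx 49486.0 + 286.49 i$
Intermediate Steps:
$X{\left(a \right)} = -7 + a + a^{2}$ ($X{\left(a \right)} = -4 - \left(3 - a - a^{2}\right) = -4 + \left(-3 + a + a^{2}\right) = -7 + a + a^{2}$)
$l = 12$ ($l = 3 \left(3 - \left(10 - 9\right)\right)^{2} = 3 \left(3 - 1\right)^{2} = 3 \cdot 2^{2} = 3 \cdot 4 = 12$)
$b{\left(w \right)} = 12 - 35 \sqrt{w}$ ($b{\left(w \right)} = - 35 \sqrt{w} + 12 = 12 - 35 \sqrt{w}$)
$49498 - b{\left(-67 \right)} = 49498 - \left(12 - 35 \sqrt{-67}\right) = 49498 - \left(12 - 35 i \sqrt{67}\right) = 49486 + 35 i \sqrt{67}$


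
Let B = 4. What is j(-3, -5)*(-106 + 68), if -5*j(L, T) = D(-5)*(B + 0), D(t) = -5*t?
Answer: 760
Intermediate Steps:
j(L, T) = -20 (j(L, T) = -(-5*(-5))*(4 + 0)/5 = -5*4 = -1/5*100 = -20)
j(-3, -5)*(-106 + 68) = -20*(-106 + 68) = -20*(-38) = 760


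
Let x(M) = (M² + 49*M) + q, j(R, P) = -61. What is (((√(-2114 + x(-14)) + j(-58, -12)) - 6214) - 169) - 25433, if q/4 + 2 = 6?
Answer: -31877 + 2*I*√647 ≈ -31877.0 + 50.872*I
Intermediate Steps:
q = 16 (q = -8 + 4*6 = -8 + 24 = 16)
x(M) = 16 + M² + 49*M (x(M) = (M² + 49*M) + 16 = 16 + M² + 49*M)
(((√(-2114 + x(-14)) + j(-58, -12)) - 6214) - 169) - 25433 = (((√(-2114 + (16 + (-14)² + 49*(-14))) - 61) - 6214) - 169) - 25433 = (((√(-2114 + (16 + 196 - 686)) - 61) - 6214) - 169) - 25433 = (((√(-2114 - 474) - 61) - 6214) - 169) - 25433 = (((√(-2588) - 61) - 6214) - 169) - 25433 = (((2*I*√647 - 61) - 6214) - 169) - 25433 = (((-61 + 2*I*√647) - 6214) - 169) - 25433 = ((-6275 + 2*I*√647) - 169) - 25433 = (-6444 + 2*I*√647) - 25433 = -31877 + 2*I*√647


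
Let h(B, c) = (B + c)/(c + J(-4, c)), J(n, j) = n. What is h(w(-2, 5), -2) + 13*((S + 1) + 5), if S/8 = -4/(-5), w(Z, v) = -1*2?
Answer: 2428/15 ≈ 161.87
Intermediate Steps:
w(Z, v) = -2
h(B, c) = (B + c)/(-4 + c) (h(B, c) = (B + c)/(c - 4) = (B + c)/(-4 + c))
S = 32/5 (S = 8*(-4/(-5)) = 8*(-4*(-⅕)) = 8*(⅘) = 32/5 ≈ 6.4000)
h(w(-2, 5), -2) + 13*((S + 1) + 5) = (-2 - 2)/(-4 - 2) + 13*((32/5 + 1) + 5) = -4/(-6) + 13*(37/5 + 5) = -⅙*(-4) + 13*(62/5) = ⅔ + 806/5 = 2428/15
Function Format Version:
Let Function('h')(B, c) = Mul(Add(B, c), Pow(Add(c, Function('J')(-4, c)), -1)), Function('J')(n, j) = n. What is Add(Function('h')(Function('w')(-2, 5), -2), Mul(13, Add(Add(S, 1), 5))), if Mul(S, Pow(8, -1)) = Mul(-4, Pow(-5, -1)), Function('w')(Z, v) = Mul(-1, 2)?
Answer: Rational(2428, 15) ≈ 161.87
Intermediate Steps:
Function('w')(Z, v) = -2
Function('h')(B, c) = Mul(Pow(Add(-4, c), -1), Add(B, c)) (Function('h')(B, c) = Mul(Add(B, c), Pow(Add(c, -4), -1)) = Mul(Add(B, c), Pow(Add(-4, c), -1)) = Mul(Pow(Add(-4, c), -1), Add(B, c)))
S = Rational(32, 5) (S = Mul(8, Mul(-4, Pow(-5, -1))) = Mul(8, Mul(-4, Rational(-1, 5))) = Mul(8, Rational(4, 5)) = Rational(32, 5) ≈ 6.4000)
Add(Function('h')(Function('w')(-2, 5), -2), Mul(13, Add(Add(S, 1), 5))) = Add(Mul(Pow(Add(-4, -2), -1), Add(-2, -2)), Mul(13, Add(Add(Rational(32, 5), 1), 5))) = Add(Mul(Pow(-6, -1), -4), Mul(13, Add(Rational(37, 5), 5))) = Add(Mul(Rational(-1, 6), -4), Mul(13, Rational(62, 5))) = Add(Rational(2, 3), Rational(806, 5)) = Rational(2428, 15)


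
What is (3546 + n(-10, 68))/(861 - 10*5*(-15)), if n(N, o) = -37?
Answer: 3509/1611 ≈ 2.1782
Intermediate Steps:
(3546 + n(-10, 68))/(861 - 10*5*(-15)) = (3546 - 37)/(861 - 10*5*(-15)) = 3509/(861 - 50*(-15)) = 3509/(861 + 750) = 3509/1611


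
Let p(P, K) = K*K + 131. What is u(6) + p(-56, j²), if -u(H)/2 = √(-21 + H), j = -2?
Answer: 147 - 2*I*√15 ≈ 147.0 - 7.746*I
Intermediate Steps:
u(H) = -2*√(-21 + H)
p(P, K) = 131 + K² (p(P, K) = K² + 131 = 131 + K²)
u(6) + p(-56, j²) = -2*√(-21 + 6) + (131 + ((-2)²)²) = -2*I*√15 + (131 + 4²) = -2*I*√15 + (131 + 16) = -2*I*√15 + 147 = 147 - 2*I*√15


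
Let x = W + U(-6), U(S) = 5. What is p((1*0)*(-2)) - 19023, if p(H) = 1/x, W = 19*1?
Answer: -456551/24 ≈ -19023.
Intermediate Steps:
W = 19
x = 24 (x = 19 + 5 = 24)
p(H) = 1/24
p((1*0)*(-2)) - 19023 = 1/24 - 19023 = -456551/24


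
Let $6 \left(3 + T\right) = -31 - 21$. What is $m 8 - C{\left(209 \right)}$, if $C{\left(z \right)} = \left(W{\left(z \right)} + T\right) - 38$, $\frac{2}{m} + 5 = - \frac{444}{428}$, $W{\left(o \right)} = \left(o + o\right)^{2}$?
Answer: $- \frac{169261997}{969} \approx -1.7468 \cdot 10^{5}$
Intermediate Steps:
$T = - \frac{35}{3}$ ($T = -3 + \frac{-31 - 21}{6} = -3 + \frac{1}{6} \left(-52\right) = -3 - \frac{26}{3} = - \frac{35}{3} \approx -11.667$)
$W{\left(o \right)} = 4 o^{2}$ ($W{\left(o \right)} = \left(2 o\right)^{2} = 4 o^{2}$)
$m = - \frac{107}{323}$ ($m = \frac{2}{-5 - \frac{444}{428}} = \frac{2}{-5 - \frac{111}{107}} = \frac{2}{- \frac{646}{107}} = 2 \left(- \frac{107}{646}\right) = - \frac{107}{323} \approx -0.33127$)
$C{\left(z \right)} = - \frac{149}{3} + 4 z^{2}$ ($C{\left(z \right)} = \left(4 z^{2} - \frac{35}{3}\right) - 38 = \left(- \frac{35}{3} + 4 z^{2}\right) - 38 = - \frac{149}{3} + 4 z^{2}$)
$m 8 - C{\left(209 \right)} = \left(- \frac{107}{323}\right) 8 - \left(- \frac{149}{3} + 4 \cdot 209^{2}\right) = - \frac{856}{323} - \left(- \frac{149}{3} + 4 \cdot 43681\right) = - \frac{856}{323} - \left(- \frac{149}{3} + 174724\right) = - \frac{856}{323} - \frac{524023}{3} = - \frac{169261997}{969}$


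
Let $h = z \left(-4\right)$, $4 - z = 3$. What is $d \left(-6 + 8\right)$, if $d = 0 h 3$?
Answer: $0$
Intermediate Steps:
$z = 1$ ($z = 4 - 3 = 1$)
$h = -4$ ($h = 1 \left(-4\right) = -4$)
$d = 0$ ($d = 0 \left(-4\right) 3 = 0 \cdot 3 = 0$)
$d \left(-6 + 8\right) = 0 \left(-6 + 8\right) = 0 \cdot 2 = 0$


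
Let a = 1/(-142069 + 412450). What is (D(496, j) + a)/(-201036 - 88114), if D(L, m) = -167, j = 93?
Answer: 22576813/39090333075 ≈ 0.00057756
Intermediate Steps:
a = 1/270381 ≈ 3.6985e-6
(D(496, j) + a)/(-201036 - 88114) = (-167 + 1/270381)/(-201036 - 88114) = -45153626/270381/(-289150) = -45153626/270381*(-1/289150) = 22576813/39090333075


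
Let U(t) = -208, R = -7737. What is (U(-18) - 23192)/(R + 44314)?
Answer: -23400/36577 ≈ -0.63975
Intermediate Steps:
(U(-18) - 23192)/(R + 44314) = (-208 - 23192)/(-7737 + 44314) = -23400/36577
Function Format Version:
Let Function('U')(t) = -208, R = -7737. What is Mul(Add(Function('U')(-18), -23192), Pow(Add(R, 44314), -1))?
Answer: Rational(-23400, 36577) ≈ -0.63975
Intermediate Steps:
Mul(Add(Function('U')(-18), -23192), Pow(Add(R, 44314), -1)) = Mul(Add(-208, -23192), Pow(Add(-7737, 44314), -1)) = Mul(-23400, Pow(36577, -1)) = Mul(-23400, Rational(1, 36577)) = Rational(-23400, 36577)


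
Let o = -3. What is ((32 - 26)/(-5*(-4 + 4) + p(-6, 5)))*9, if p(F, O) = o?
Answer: -18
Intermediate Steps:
p(F, O) = -3
((32 - 26)/(-5*(-4 + 4) + p(-6, 5)))*9 = ((32 - 26)/(-5*(-4 + 4) - 3))*9 = (6/(-5*0 - 3))*9 = (6/(0 - 3))*9 = (6/(-3))*9 = (6*(-⅓))*9 = -2*9 = -18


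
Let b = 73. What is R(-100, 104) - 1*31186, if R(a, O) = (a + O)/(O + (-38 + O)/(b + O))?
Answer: -96021576/3079 ≈ -31186.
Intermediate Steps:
R(a, O) = (O + a)/(O + (-38 + O)/(73 + O)) (R(a, O) = (a + O)/(O + (-38 + O)/(73 + O)) = (O + a)/(O + (-38 + O)/(73 + O)))
R(-100, 104) - 1*31186 = (104² + 73*104 + 73*(-100) + 104*(-100))/(-38 + 104² + 74*104) - 1*31186 = (10816 + 7592 - 7300 - 10400)/(-38 + 10816 + 7696) - 31186 = 708/18474 - 31186 = (1/18474)*708 - 31186 = 118/3079 - 31186 = -96021576/3079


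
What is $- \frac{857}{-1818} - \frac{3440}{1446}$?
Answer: $- \frac{835783}{438138} \approx -1.9076$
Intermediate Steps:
$- \frac{857}{-1818} - \frac{3440}{1446} = \left(-857\right) \left(- \frac{1}{1818}\right) - \frac{1720}{723} = \frac{857}{1818} - \frac{1720}{723} = - \frac{835783}{438138}$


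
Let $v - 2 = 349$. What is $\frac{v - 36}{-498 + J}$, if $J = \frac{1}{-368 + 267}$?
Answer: $- \frac{31815}{50299} \approx -0.63252$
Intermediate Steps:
$v = 351$ ($v = 2 + 349 = 351$)
$J = - \frac{1}{101}$ ($J = \frac{1}{-101} = - \frac{1}{101} \approx -0.009901$)
$\frac{v - 36}{-498 + J} = \frac{351 - 36}{-498 - \frac{1}{101}} = \frac{351 - 36}{- \frac{50299}{101}} = 315 \left(- \frac{101}{50299}\right) = - \frac{31815}{50299}$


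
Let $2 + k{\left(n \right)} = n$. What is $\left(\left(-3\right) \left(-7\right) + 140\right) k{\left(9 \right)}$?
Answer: $1127$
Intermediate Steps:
$k{\left(n \right)} = -2 + n$
$\left(\left(-3\right) \left(-7\right) + 140\right) k{\left(9 \right)} = \left(\left(-3\right) \left(-7\right) + 140\right) \left(-2 + 9\right) = \left(21 + 140\right) 7 = 161 \cdot 7 = 1127$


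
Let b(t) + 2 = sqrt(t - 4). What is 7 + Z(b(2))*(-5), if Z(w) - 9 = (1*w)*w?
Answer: -48 + 20*I*sqrt(2) ≈ -48.0 + 28.284*I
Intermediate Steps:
b(t) = -2 + sqrt(-4 + t) (b(t) = -2 + sqrt(t - 4) = -2 + sqrt(-4 + t))
Z(w) = 9 + w**2 (Z(w) = 9 + (1*w)*w = 9 + w*w = 9 + w**2)
7 + Z(b(2))*(-5) = 7 + (9 + (-2 + sqrt(-4 + 2))**2)*(-5) = 7 + (9 + (-2 + sqrt(-2))**2)*(-5) = 7 + (9 + (-2 + I*sqrt(2))**2)*(-5) = 7 + (-45 - 5*(-2 + I*sqrt(2))**2) = -38 - 5*(-2 + I*sqrt(2))**2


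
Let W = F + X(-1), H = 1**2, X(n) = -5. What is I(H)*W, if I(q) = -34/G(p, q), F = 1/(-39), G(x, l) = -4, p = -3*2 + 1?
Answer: -1666/39 ≈ -42.718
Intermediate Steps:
p = -5 (p = -6 + 1 = -5)
F = -1/39 ≈ -0.025641
H = 1
W = -196/39 (W = -1/39 - 5 = -196/39 ≈ -5.0256)
I(q) = 17/2 (I(q) = -34/(-4) = -34*(-1/4) = 17/2)
I(H)*W = (17/2)*(-196/39) = -1666/39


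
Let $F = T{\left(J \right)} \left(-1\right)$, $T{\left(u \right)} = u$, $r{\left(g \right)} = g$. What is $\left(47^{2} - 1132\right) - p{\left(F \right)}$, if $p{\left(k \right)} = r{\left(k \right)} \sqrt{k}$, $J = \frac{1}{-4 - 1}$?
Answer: $1077 - \frac{\sqrt{5}}{25} \approx 1076.9$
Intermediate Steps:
$J = - \frac{1}{5}$ ($J = \frac{1}{-5} = - \frac{1}{5} \approx -0.2$)
$F = \frac{1}{5}$ ($F = \left(- \frac{1}{5}\right) \left(-1\right) = \frac{1}{5} \approx 0.2$)
$p{\left(k \right)} = k^{\frac{3}{2}}$ ($p{\left(k \right)} = k \sqrt{k} = k^{\frac{3}{2}}$)
$\left(47^{2} - 1132\right) - p{\left(F \right)} = \left(47^{2} - 1132\right) - \left(\frac{1}{5}\right)^{\frac{3}{2}} = \left(2209 - 1132\right) - \frac{\sqrt{5}}{25} = 1077 - \frac{\sqrt{5}}{25}$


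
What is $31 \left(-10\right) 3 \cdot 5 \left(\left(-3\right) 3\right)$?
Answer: $41850$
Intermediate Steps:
$31 \left(-10\right) 3 \cdot 5 \left(\left(-3\right) 3\right) = - 310 \cdot 3 \cdot 5 \left(-9\right) = - 310 \cdot 3 \left(-45\right) = \left(-310\right) \left(-135\right) = 41850$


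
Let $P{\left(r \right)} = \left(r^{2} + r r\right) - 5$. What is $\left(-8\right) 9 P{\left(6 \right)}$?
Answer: $-4824$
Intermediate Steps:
$P{\left(r \right)} = -5 + 2 r^{2}$ ($P{\left(r \right)} = \left(r^{2} + r^{2}\right) - 5 = 2 r^{2} - 5 = -5 + 2 r^{2}$)
$\left(-8\right) 9 P{\left(6 \right)} = \left(-8\right) 9 \left(-5 + 2 \cdot 6^{2}\right) = - 72 \left(-5 + 2 \cdot 36\right) = - 72 \left(-5 + 72\right) = \left(-72\right) 67 = -4824$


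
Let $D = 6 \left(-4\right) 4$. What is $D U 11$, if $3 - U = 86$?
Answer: $87648$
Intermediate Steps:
$U = -83$ ($U = 3 - 86 = -83$)
$D = -96$ ($D = \left(-24\right) 4 = -96$)
$D U 11 = \left(-96\right) \left(-83\right) 11 = 7968 \cdot 11 = 87648$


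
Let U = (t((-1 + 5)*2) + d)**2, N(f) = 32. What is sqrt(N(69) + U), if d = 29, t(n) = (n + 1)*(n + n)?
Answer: 3*sqrt(3329) ≈ 173.09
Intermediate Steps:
t(n) = 2*n*(1 + n) (t(n) = (1 + n)*(2*n) = 2*n*(1 + n))
U = 29929 (U = (2*((-1 + 5)*2)*(1 + (-1 + 5)*2) + 29)**2 = (2*(4*2)*(1 + 4*2) + 29)**2 = (2*8*(1 + 8) + 29)**2 = (2*8*9 + 29)**2 = (144 + 29)**2 = 173**2 = 29929)
sqrt(N(69) + U) = sqrt(32 + 29929) = sqrt(29961) = 3*sqrt(3329)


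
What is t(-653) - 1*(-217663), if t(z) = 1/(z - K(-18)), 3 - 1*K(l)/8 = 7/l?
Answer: 1332315214/6121 ≈ 2.1766e+5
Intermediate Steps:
K(l) = 24 - 56/l
t(z) = 1/(-244/9 + z) (t(z) = 1/(z - (24 - 56/(-18))) = 1/(z - (24 - 56*(-1/18))) = 1/(z - (24 + 28/9)) = 1/(z - 1*244/9) = 1/(z - 244/9) = 1/(-244/9 + z))
t(-653) - 1*(-217663) = 9/(-244 + 9*(-653)) - 1*(-217663) = 9/(-244 - 5877) + 217663 = 9/(-6121) + 217663 = 9*(-1/6121) + 217663 = -9/6121 + 217663 = 1332315214/6121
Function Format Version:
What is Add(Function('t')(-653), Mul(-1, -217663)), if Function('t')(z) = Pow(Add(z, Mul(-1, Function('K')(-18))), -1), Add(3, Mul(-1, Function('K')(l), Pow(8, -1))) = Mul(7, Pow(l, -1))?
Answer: Rational(1332315214, 6121) ≈ 2.1766e+5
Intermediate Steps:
Function('K')(l) = Add(24, Mul(-56, Pow(l, -1))) (Function('K')(l) = Add(24, Mul(-8, Mul(7, Pow(l, -1)))) = Add(24, Mul(-56, Pow(l, -1))))
Function('t')(z) = Pow(Add(Rational(-244, 9), z), -1) (Function('t')(z) = Pow(Add(z, Mul(-1, Add(24, Mul(-56, Pow(-18, -1))))), -1) = Pow(Add(z, Mul(-1, Add(24, Mul(-56, Rational(-1, 18))))), -1) = Pow(Add(z, Mul(-1, Add(24, Rational(28, 9)))), -1) = Pow(Add(z, Mul(-1, Rational(244, 9))), -1) = Pow(Add(z, Rational(-244, 9)), -1) = Pow(Add(Rational(-244, 9), z), -1))
Add(Function('t')(-653), Mul(-1, -217663)) = Add(Mul(9, Pow(Add(-244, Mul(9, -653)), -1)), Mul(-1, -217663)) = Add(Mul(9, Pow(Add(-244, -5877), -1)), 217663) = Add(Mul(9, Pow(-6121, -1)), 217663) = Add(Mul(9, Rational(-1, 6121)), 217663) = Add(Rational(-9, 6121), 217663) = Rational(1332315214, 6121)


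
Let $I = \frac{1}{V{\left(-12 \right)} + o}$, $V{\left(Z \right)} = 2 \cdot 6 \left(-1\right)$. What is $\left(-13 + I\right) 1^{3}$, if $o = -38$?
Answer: $- \frac{651}{50} \approx -13.02$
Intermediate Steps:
$V{\left(Z \right)} = -12$ ($V{\left(Z \right)} = 2 \left(-6\right) = -12$)
$I = - \frac{1}{50}$ ($I = \frac{1}{-12 - 38} = \frac{1}{-50} = - \frac{1}{50} \approx -0.02$)
$\left(-13 + I\right) 1^{3} = \left(-13 - \frac{1}{50}\right) 1^{3} = \left(- \frac{651}{50}\right) 1 = - \frac{651}{50}$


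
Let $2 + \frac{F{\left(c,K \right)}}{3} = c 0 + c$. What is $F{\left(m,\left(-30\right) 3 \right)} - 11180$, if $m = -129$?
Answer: $-11573$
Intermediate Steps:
$F{\left(c,K \right)} = -6 + 3 c$ ($F{\left(c,K \right)} = -6 + 3 \left(c 0 + c\right) = -6 + 3 \left(0 + c\right) = -6 + 3 c$)
$F{\left(m,\left(-30\right) 3 \right)} - 11180 = \left(-6 + 3 \left(-129\right)\right) - 11180 = \left(-6 - 387\right) - 11180 = -393 - 11180 = -11573$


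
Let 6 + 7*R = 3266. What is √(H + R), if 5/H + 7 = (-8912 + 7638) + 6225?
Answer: 5*√1394483937/8652 ≈ 21.580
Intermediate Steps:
H = 5/4944 (H = 5/(-7 + ((-8912 + 7638) + 6225)) = 5/(-7 + (-1274 + 6225)) = 5/(-7 + 4951) = 5/4944 ≈ 0.0010113)
R = 3260/7 (R = -6/7 + (⅐)*3266 = -6/7 + 3266/7 = 3260/7 ≈ 465.71)
√(H + R) = √(5/4944 + 3260/7) = √(16117475/34608) = 5*√1394483937/8652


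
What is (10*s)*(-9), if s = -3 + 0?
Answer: 270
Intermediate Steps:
s = -3
(10*s)*(-9) = (10*(-3))*(-9) = -30*(-9) = 270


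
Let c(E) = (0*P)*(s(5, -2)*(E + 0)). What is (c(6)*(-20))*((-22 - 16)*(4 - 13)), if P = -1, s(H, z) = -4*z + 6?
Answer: 0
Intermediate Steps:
s(H, z) = 6 - 4*z
c(E) = 0 (c(E) = (0*(-1))*((6 - 4*(-2))*(E + 0)) = 0*((6 + 8)*E) = 0*(14*E) = 0)
(c(6)*(-20))*((-22 - 16)*(4 - 13)) = (0*(-20))*((-22 - 16)*(4 - 13)) = 0*(-38*(-9)) = 0*342 = 0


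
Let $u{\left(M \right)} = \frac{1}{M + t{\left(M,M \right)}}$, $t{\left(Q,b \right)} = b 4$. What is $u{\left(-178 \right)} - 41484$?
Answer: $- \frac{36920761}{890} \approx -41484.0$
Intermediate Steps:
$t{\left(Q,b \right)} = 4 b$
$u{\left(M \right)} = \frac{1}{5 M}$ ($u{\left(M \right)} = \frac{1}{M + 4 M} = \frac{1}{5 M}$)
$u{\left(-178 \right)} - 41484 = \frac{1}{5 \left(-178\right)} - 41484 = \frac{1}{5} \left(- \frac{1}{178}\right) - 41484 = - \frac{1}{890} - 41484 = - \frac{36920761}{890}$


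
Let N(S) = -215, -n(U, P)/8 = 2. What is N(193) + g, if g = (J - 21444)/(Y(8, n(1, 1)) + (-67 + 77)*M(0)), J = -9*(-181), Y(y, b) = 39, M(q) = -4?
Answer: 19600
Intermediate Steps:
n(U, P) = -16 (n(U, P) = -8*2 = -16)
J = 1629
g = 19815 (g = (1629 - 21444)/(39 + (-67 + 77)*(-4)) = -19815/(39 + 10*(-4)) = -19815/(39 - 40) = -19815/(-1) = -19815*(-1) = 19815)
N(193) + g = -215 + 19815 = 19600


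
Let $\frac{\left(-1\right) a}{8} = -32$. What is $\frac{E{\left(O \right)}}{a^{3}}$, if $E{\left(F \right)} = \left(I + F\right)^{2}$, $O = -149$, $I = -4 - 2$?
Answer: $\frac{24025}{16777216} \approx 0.001432$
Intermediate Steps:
$a = 256$ ($a = \left(-8\right) \left(-32\right) = 256$)
$I = -6$ ($I = -4 - 2 = -6$)
$E{\left(F \right)} = \left(-6 + F\right)^{2}$
$\frac{E{\left(O \right)}}{a^{3}} = \frac{\left(-6 - 149\right)^{2}}{256^{3}} = \frac{\left(-155\right)^{2}}{16777216} = 24025 \cdot \frac{1}{16777216} = \frac{24025}{16777216}$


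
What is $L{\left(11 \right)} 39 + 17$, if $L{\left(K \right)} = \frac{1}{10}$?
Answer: $\frac{209}{10} \approx 20.9$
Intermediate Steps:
$L{\left(K \right)} = \frac{1}{10}$
$L{\left(11 \right)} 39 + 17 = \frac{1}{10} \cdot 39 + 17 = \frac{39}{10} + 17 = \frac{209}{10}$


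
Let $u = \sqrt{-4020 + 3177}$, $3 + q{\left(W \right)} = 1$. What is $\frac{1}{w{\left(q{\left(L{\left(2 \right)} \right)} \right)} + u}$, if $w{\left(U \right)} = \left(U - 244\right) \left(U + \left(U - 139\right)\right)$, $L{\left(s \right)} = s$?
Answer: $\frac{11726}{412497509} - \frac{i \sqrt{843}}{1237492527} \approx 2.8427 \cdot 10^{-5} - 2.3462 \cdot 10^{-8} i$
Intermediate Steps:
$q{\left(W \right)} = -2$ ($q{\left(W \right)} = -3 + 1 = -2$)
$w{\left(U \right)} = \left(-244 + U\right) \left(-139 + 2 U\right)$ ($w{\left(U \right)} = \left(-244 + U\right) \left(U + \left(-139 + U\right)\right) = \left(-244 + U\right) \left(-139 + 2 U\right)$)
$u = i \sqrt{843}$ ($u = \sqrt{-843} = i \sqrt{843} \approx 29.034 i$)
$\frac{1}{w{\left(q{\left(L{\left(2 \right)} \right)} \right)} + u} = \frac{1}{\left(33916 - -1254 + 2 \left(-2\right)^{2}\right) + i \sqrt{843}} = \frac{1}{\left(33916 + 1254 + 2 \cdot 4\right) + i \sqrt{843}} = \frac{1}{\left(33916 + 1254 + 8\right) + i \sqrt{843}} = \frac{1}{35178 + i \sqrt{843}}$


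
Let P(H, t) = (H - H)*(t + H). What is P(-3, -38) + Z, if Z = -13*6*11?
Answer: -858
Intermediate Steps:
P(H, t) = 0 (P(H, t) = 0*(H + t) = 0)
Z = -858 (Z = -78*11 = -858)
P(-3, -38) + Z = 0 - 858 = -858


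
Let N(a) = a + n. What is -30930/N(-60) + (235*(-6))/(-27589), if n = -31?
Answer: 18158640/53417 ≈ 339.94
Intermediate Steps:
N(a) = -31 + a (N(a) = a - 31 = -31 + a)
-30930/N(-60) + (235*(-6))/(-27589) = -30930/(-31 - 60) + (235*(-6))/(-27589) = -30930/(-91) - 1410*(-1/27589) = -30930*(-1/91) + 30/587 = 30930/91 + 30/587 = 18158640/53417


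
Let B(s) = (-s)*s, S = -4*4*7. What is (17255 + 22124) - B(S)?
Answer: 51923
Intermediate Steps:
S = -112 (S = -16*7 = -112)
B(s) = -s²
(17255 + 22124) - B(S) = (17255 + 22124) - (-1)*(-112)² = 39379 - (-1)*12544 = 39379 - 1*(-12544) = 39379 + 12544 = 51923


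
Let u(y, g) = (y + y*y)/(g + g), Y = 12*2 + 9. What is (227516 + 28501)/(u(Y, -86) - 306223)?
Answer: -22017462/26335739 ≈ -0.83603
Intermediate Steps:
Y = 33 (Y = 24 + 9 = 33)
u(y, g) = (y + y**2)/(2*g) (u(y, g) = (y + y**2)/((2*g)) = (y + y**2)*(1/(2*g)) = (y + y**2)/(2*g))
(227516 + 28501)/(u(Y, -86) - 306223) = (227516 + 28501)/((1/2)*33*(1 + 33)/(-86) - 306223) = 256017/((1/2)*33*(-1/86)*34 - 306223) = 256017/(-561/86 - 306223) = 256017/(-26335739/86) = 256017*(-86/26335739) = -22017462/26335739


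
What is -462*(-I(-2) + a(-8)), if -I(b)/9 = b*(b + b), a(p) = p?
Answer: -29568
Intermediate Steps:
I(b) = -18*b² (I(b) = -9*b*(b + b) = -9*b*2*b = -18*b²)
-462*(-I(-2) + a(-8)) = -462*(-(-18)*(-2)² - 8) = -462*(-(-18)*4 - 8) = -462*(-1*(-72) - 8) = -462*(72 - 8) = -462*64 = -29568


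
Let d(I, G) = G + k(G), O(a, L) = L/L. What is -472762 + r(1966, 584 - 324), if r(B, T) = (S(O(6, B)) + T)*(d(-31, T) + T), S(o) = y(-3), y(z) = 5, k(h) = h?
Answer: -266062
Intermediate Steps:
O(a, L) = 1
S(o) = 5
d(I, G) = 2*G (d(I, G) = G + G = 2*G)
r(B, T) = 3*T*(5 + T) (r(B, T) = (5 + T)*(2*T + T) = (5 + T)*(3*T) = 3*T*(5 + T))
-472762 + r(1966, 584 - 324) = -472762 + 3*(584 - 324)*(5 + (584 - 324)) = -472762 + 3*260*(5 + 260) = -472762 + 3*260*265 = -472762 + 206700 = -266062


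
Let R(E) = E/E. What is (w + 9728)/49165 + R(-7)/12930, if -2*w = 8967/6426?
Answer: 513358589/2593670076 ≈ 0.19793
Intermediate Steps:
R(E) = 1
w = -427/612 (w = -8967/(2*6426) = -1/2*427/306 = -427/612 ≈ -0.69771)
(w + 9728)/49165 + R(-7)/12930 = (-427/612 + 9728)/49165 + 1/12930 = (5953109/612)*(1/49165) + 1*(1/12930) = 5953109/30088980 + 1/12930 = 513358589/2593670076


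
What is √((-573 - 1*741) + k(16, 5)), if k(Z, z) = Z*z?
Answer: I*√1234 ≈ 35.128*I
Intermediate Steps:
√((-573 - 1*741) + k(16, 5)) = √((-573 - 1*741) + 16*5) = √((-573 - 741) + 80) = √(-1314 + 80) = √(-1234) = I*√1234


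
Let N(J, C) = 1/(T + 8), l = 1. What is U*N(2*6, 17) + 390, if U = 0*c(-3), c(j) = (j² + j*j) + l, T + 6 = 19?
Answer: 390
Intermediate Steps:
T = 13 (T = -6 + 19 = 13)
N(J, C) = 1/21 (N(J, C) = 1/(13 + 8) = 1/21)
c(j) = 1 + 2*j² (c(j) = (j² + j*j) + 1 = (j² + j²) + 1 = 2*j² + 1 = 1 + 2*j²)
U = 0 (U = 0*(1 + 2*(-3)²) = 0*(1 + 2*9) = 0*(1 + 18) = 0*19 = 0)
U*N(2*6, 17) + 390 = 0*(1/21) + 390 = 0 + 390 = 390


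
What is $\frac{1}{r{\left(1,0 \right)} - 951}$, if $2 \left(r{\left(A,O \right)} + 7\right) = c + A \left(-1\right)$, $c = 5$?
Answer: $- \frac{1}{956} \approx -0.001046$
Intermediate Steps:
$r{\left(A,O \right)} = - \frac{9}{2} - \frac{A}{2}$ ($r{\left(A,O \right)} = -7 + \frac{5 + A \left(-1\right)}{2} = -7 + \frac{5 - A}{2} = -7 - \left(- \frac{5}{2} + \frac{A}{2}\right) = - \frac{9}{2} - \frac{A}{2}$)
$\frac{1}{r{\left(1,0 \right)} - 951} = \frac{1}{\left(- \frac{9}{2} - \frac{1}{2}\right) - 951} = \frac{1}{-5 - 951} = \frac{1}{-956} = - \frac{1}{956}$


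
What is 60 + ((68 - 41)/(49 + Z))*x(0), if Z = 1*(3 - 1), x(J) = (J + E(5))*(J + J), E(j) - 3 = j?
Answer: 60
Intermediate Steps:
E(j) = 3 + j
x(J) = 2*J*(8 + J) (x(J) = (J + (3 + 5))*(J + J) = (J + 8)*(2*J) = (8 + J)*(2*J) = 2*J*(8 + J))
Z = 2 (Z = 1*2 = 2)
60 + ((68 - 41)/(49 + Z))*x(0) = 60 + ((68 - 41)/(49 + 2))*(2*0*(8 + 0)) = 60 + (27/51)*(2*0*8) = 60 + (27*(1/51))*0 = 60 + (9/17)*0 = 60 + 0 = 60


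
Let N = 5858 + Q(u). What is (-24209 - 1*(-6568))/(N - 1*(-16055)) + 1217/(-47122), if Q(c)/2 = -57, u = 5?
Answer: -857808585/1027212478 ≈ -0.83508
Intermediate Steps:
Q(c) = -114 (Q(c) = 2*(-57) = -114)
N = 5744 (N = 5858 - 114 = 5744)
(-24209 - 1*(-6568))/(N - 1*(-16055)) + 1217/(-47122) = (-24209 - 1*(-6568))/(5744 - 1*(-16055)) + 1217/(-47122) = (-24209 + 6568)/(5744 + 16055) + 1217*(-1/47122) = -17641/21799 - 1217/47122 = -857808585/1027212478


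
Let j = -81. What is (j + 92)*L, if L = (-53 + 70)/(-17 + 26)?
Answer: 187/9 ≈ 20.778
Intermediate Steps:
L = 17/9 ≈ 1.8889
(j + 92)*L = (-81 + 92)*(17/9) = 11*(17/9) = 187/9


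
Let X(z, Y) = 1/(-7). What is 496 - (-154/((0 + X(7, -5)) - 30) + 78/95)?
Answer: 9823452/20045 ≈ 490.07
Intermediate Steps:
X(z, Y) = -⅐
496 - (-154/((0 + X(7, -5)) - 30) + 78/95) = 496 - (-154/((0 - ⅐) - 30) + 78/95) = 496 - (-154/(-⅐ - 30) + 78*(1/95)) = 496 - (-154/(-211/7) + 78/95) = 496 - (-154*(-7/211) + 78/95) = 496 - (1078/211 + 78/95) = 496 - 1*118868/20045 = 496 - 118868/20045 = 9823452/20045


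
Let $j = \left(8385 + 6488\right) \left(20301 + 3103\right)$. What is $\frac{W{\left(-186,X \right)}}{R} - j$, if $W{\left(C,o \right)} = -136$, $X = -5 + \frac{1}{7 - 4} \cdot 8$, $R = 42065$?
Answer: $- \frac{14642308764116}{42065} \approx -3.4809 \cdot 10^{8}$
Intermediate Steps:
$j = 348087692$ ($j = 14873 \cdot 23404 = 348087692$)
$X = - \frac{7}{3}$ ($X = -5 + \frac{1}{3} \cdot 8 = -5 + \frac{8}{3} = - \frac{7}{3} \approx -2.3333$)
$\frac{W{\left(-186,X \right)}}{R} - j = - \frac{136}{42065} - 348087692 = - \frac{14642308764116}{42065}$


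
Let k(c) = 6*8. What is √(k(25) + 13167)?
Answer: √13215 ≈ 114.96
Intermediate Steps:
k(c) = 48
√(k(25) + 13167) = √(48 + 13167) = √13215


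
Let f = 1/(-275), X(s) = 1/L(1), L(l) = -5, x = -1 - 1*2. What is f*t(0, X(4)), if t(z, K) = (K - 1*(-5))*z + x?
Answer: 3/275 ≈ 0.010909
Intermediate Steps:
x = -3 (x = -1 - 2 = -3)
X(s) = -⅕ (X(s) = 1/(-5) = -⅕)
t(z, K) = -3 + z*(5 + K) (t(z, K) = (K - 1*(-5))*z - 3 = (K + 5)*z - 3 = (5 + K)*z - 3 = z*(5 + K) - 3 = -3 + z*(5 + K))
f = -1/275 ≈ -0.0036364
f*t(0, X(4)) = -(-3 + 5*0 - ⅕*0)/275 = -(-3 + 0 + 0)/275 = -1/275*(-3) = 3/275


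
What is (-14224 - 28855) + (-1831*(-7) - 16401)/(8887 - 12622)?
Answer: -160896481/3735 ≈ -43078.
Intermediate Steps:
(-14224 - 28855) + (-1831*(-7) - 16401)/(8887 - 12622) = -43079 + (12817 - 16401)/(-3735) = -43079 - 3584*(-1/3735) = -43079 + 3584/3735 = -160896481/3735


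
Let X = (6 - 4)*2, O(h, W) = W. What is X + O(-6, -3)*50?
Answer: -146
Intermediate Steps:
X = 4 (X = 2*2 = 4)
X + O(-6, -3)*50 = 4 - 3*50 = 4 - 150 = -146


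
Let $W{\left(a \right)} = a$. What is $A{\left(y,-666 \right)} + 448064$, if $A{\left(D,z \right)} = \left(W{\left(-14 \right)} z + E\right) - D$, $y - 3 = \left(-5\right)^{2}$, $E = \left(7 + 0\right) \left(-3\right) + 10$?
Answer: $457349$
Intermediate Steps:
$E = -11$ ($E = 7 \left(-3\right) + 10 = -21 + 10 = -11$)
$y = 28$ ($y = 3 + \left(-5\right)^{2} = 3 + 25 = 28$)
$A{\left(D,z \right)} = -11 - D - 14 z$ ($A{\left(D,z \right)} = \left(- 14 z - 11\right) - D = \left(-11 - 14 z\right) - D = -11 - D - 14 z$)
$A{\left(y,-666 \right)} + 448064 = \left(-11 - 28 - -9324\right) + 448064 = \left(-11 - 28 + 9324\right) + 448064 = 9285 + 448064 = 457349$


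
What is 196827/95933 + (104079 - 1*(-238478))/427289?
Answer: 116964532684/40991115637 ≈ 2.8534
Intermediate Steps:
196827/95933 + (104079 - 1*(-238478))/427289 = 196827*(1/95933) + (104079 + 238478)*(1/427289) = 196827/95933 + 342557*(1/427289) = 196827/95933 + 342557/427289 = 116964532684/40991115637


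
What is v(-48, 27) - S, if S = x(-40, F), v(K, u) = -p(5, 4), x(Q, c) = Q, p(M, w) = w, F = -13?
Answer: 36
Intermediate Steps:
v(K, u) = -4 (v(K, u) = -1*4 = -4)
S = -40
v(-48, 27) - S = -4 - 1*(-40) = -4 + 40 = 36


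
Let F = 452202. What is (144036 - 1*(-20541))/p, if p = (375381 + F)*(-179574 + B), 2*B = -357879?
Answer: -109718/197799785247 ≈ -5.5469e-7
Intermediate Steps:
B = -357879/2 (B = (1/2)*(-357879) = -357879/2 ≈ -1.7894e+5)
p = -593399355741/2 (p = (375381 + 452202)*(-179574 - 357879/2) = 827583*(-717027/2) = -593399355741/2 ≈ -2.9670e+11)
(144036 - 1*(-20541))/p = (144036 - 1*(-20541))/(-593399355741/2) = (144036 + 20541)*(-2/593399355741) = 164577*(-2/593399355741) = -109718/197799785247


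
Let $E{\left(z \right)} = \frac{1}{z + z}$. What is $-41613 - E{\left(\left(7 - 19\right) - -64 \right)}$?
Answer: $- \frac{4327753}{104} \approx -41613.0$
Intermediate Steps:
$E{\left(z \right)} = \frac{1}{2 z}$
$-41613 - E{\left(\left(7 - 19\right) - -64 \right)} = -41613 - \frac{1}{2 \left(\left(7 - 19\right) - -64\right)} = -41613 - \frac{1}{2 \left(\left(7 - 19\right) + 64\right)} = -41613 - \frac{1}{2 \left(-12 + 64\right)} = -41613 - \frac{1}{2 \cdot 52} = -41613 - \frac{1}{2} \cdot \frac{1}{52} = -41613 - \frac{1}{104} = - \frac{4327753}{104}$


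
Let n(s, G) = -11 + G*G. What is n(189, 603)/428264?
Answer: 181799/214132 ≈ 0.84900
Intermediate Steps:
n(s, G) = -11 + G**2
n(189, 603)/428264 = (-11 + 603**2)/428264 = (-11 + 363609)*(1/428264) = 363598*(1/428264) = 181799/214132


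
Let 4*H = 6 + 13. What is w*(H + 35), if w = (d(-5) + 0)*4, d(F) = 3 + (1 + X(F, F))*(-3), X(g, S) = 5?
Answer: -2385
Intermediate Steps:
H = 19/4 (H = (6 + 13)/4 = (1/4)*19 = 19/4 ≈ 4.7500)
d(F) = -15 (d(F) = 3 + (1 + 5)*(-3) = 3 + 6*(-3) = 3 - 18 = -15)
w = -60 (w = (-15 + 0)*4 = -15*4 = -60)
w*(H + 35) = -60*(19/4 + 35) = -60*159/4 = -2385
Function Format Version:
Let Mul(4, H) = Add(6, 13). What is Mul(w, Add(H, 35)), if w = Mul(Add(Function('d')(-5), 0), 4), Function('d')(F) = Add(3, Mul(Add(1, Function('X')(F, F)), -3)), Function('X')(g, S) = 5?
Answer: -2385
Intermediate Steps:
H = Rational(19, 4) (H = Mul(Rational(1, 4), Add(6, 13)) = Mul(Rational(1, 4), 19) = Rational(19, 4) ≈ 4.7500)
Function('d')(F) = -15 (Function('d')(F) = Add(3, Mul(Add(1, 5), -3)) = Add(3, Mul(6, -3)) = Add(3, -18) = -15)
w = -60 (w = Mul(Add(-15, 0), 4) = Mul(-15, 4) = -60)
Mul(w, Add(H, 35)) = Mul(-60, Add(Rational(19, 4), 35)) = Mul(-60, Rational(159, 4)) = -2385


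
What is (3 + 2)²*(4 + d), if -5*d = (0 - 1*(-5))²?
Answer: -25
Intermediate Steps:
d = -5 (d = -(0 - 1*(-5))²/5 = -(0 + 5)²/5 = -⅕*5² = -⅕*25 = -5)
(3 + 2)²*(4 + d) = (3 + 2)²*(4 - 5) = 5²*(-1) = 25*(-1) = -25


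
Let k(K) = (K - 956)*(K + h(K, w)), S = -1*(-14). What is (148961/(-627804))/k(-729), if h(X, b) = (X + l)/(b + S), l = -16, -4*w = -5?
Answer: -9086621/50193912313260 ≈ -1.8103e-7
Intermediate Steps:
w = 5/4 (w = -¼*(-5) = 5/4 ≈ 1.2500)
S = 14
h(X, b) = (-16 + X)/(14 + b) (h(X, b) = (X - 16)/(b + 14) = (-16 + X)/(14 + b))
k(K) = (-956 + K)*(-64/61 + 65*K/61) (k(K) = (K - 956)*(K + (-16 + K)/(14 + 5/4)) = (-956 + K)*(K + (-16 + K)/(61/4)) = (-956 + K)*(K + 4*(-16 + K)/61) = (-956 + K)*(K + (-64/61 + 4*K/61)) = (-956 + K)*(-64/61 + 65*K/61))
(148961/(-627804))/k(-729) = (148961/(-627804))/(61184/61 - 62204/61*(-729) + (65/61)*(-729)²) = (148961*(-1/627804))/(61184/61 + 45346716/61 + (65/61)*531441) = -148961/(627804*(61184/61 + 45346716/61 + 34543665/61)) = -148961/(627804*79951565/61) = -148961/627804*61/79951565 = -9086621/50193912313260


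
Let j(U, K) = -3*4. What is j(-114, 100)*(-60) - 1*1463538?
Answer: -1462818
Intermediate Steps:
j(U, K) = -12
j(-114, 100)*(-60) - 1*1463538 = -12*(-60) - 1*1463538 = 720 - 1463538 = -1462818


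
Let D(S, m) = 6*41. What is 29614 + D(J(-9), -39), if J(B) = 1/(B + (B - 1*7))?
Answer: 29860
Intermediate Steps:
J(B) = 1/(-7 + 2*B) (J(B) = 1/(B + (B - 7)) = 1/(B + (-7 + B)) = 1/(-7 + 2*B))
D(S, m) = 246
29614 + D(J(-9), -39) = 29614 + 246 = 29860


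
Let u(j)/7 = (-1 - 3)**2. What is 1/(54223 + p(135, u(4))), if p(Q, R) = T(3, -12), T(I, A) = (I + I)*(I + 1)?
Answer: 1/54247 ≈ 1.8434e-5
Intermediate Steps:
u(j) = 112 (u(j) = 7*(-1 - 3)**2 = 7*(-4)**2 = 7*16 = 112)
T(I, A) = 2*I*(1 + I) (T(I, A) = (2*I)*(1 + I) = 2*I*(1 + I))
p(Q, R) = 24 (p(Q, R) = 2*3*(1 + 3) = 2*3*4 = 24)
1/(54223 + p(135, u(4))) = 1/(54223 + 24) = 1/54247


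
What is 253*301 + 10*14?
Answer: 76293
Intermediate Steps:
253*301 + 10*14 = 76153 + 140 = 76293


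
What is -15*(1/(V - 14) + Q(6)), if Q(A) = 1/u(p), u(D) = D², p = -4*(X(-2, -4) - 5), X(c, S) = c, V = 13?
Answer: 11745/784 ≈ 14.981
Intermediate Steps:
p = 28 (p = -4*(-2 - 5) = -4*(-7) = 28)
Q(A) = 1/784 (Q(A) = 1/(28²) = 1/784)
-15*(1/(V - 14) + Q(6)) = -15*(1/(13 - 14) + 1/784) = -15*(1/(-1) + 1/784) = -15*(-1 + 1/784) = -15*(-783/784) = 11745/784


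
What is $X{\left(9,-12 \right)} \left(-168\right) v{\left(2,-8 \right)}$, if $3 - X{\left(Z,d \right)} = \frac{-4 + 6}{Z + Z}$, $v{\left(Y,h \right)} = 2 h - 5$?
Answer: $10192$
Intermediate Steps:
$v{\left(Y,h \right)} = -5 + 2 h$ ($v{\left(Y,h \right)} = 2 h - 5 = -5 + 2 h$)
$X{\left(Z,d \right)} = 3 - \frac{1}{Z}$ ($X{\left(Z,d \right)} = 3 - \frac{-4 + 6}{Z + Z} = 3 - \frac{2}{2 Z} = 3 - 2 \frac{1}{2 Z} = 3 - \frac{1}{Z}$)
$X{\left(9,-12 \right)} \left(-168\right) v{\left(2,-8 \right)} = \left(3 - \frac{1}{9}\right) \left(-168\right) \left(-5 + 2 \left(-8\right)\right) = \left(3 - \frac{1}{9}\right) \left(-168\right) \left(-5 - 16\right) = \left(3 - \frac{1}{9}\right) \left(-168\right) \left(-21\right) = \frac{26}{9} \left(-168\right) \left(-21\right) = \left(- \frac{1456}{3}\right) \left(-21\right) = 10192$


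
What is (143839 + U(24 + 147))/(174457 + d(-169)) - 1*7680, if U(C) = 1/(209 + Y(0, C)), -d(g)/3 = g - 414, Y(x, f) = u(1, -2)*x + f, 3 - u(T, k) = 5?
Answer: -514184931579/66958280 ≈ -7679.2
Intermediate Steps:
u(T, k) = -2 (u(T, k) = 3 - 1*5 = 3 - 5 = -2)
Y(x, f) = f - 2*x (Y(x, f) = -2*x + f = f - 2*x)
d(g) = 1242 - 3*g (d(g) = -3*(g - 414) = -3*(-414 + g) = 1242 - 3*g)
U(C) = 1/(209 + C) (U(C) = 1/(209 + (C - 2*0)) = 1/(209 + (C + 0)) = 1/(209 + C))
(143839 + U(24 + 147))/(174457 + d(-169)) - 1*7680 = (143839 + 1/(209 + (24 + 147)))/(174457 + (1242 - 3*(-169))) - 1*7680 = (143839 + 1/(209 + 171))/(174457 + (1242 + 507)) - 7680 = (143839 + 1/380)/(174457 + 1749) - 7680 = (143839 + 1/380)/176206 - 7680 = (54658821/380)*(1/176206) - 7680 = 54658821/66958280 - 7680 = -514184931579/66958280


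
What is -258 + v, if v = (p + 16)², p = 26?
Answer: 1506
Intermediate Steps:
v = 1764 (v = (26 + 16)² = 42² = 1764)
-258 + v = -258 + 1764 = 1506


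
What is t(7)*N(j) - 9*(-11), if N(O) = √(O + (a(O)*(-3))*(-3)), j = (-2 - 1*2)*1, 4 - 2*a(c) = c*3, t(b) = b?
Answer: 99 + 14*√17 ≈ 156.72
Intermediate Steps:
a(c) = 2 - 3*c/2 (a(c) = 2 - c*3/2 = 2 - 3*c/2)
j = -4 (j = (-2 - 2)*1 = -4*1 = -4)
N(O) = √(18 - 25*O/2) (N(O) = √(O + ((2 - 3*O/2)*(-3))*(-3)) = √(O + (-6 + 9*O/2)*(-3)) = √(O + (18 - 27*O/2)) = √(18 - 25*O/2))
t(7)*N(j) - 9*(-11) = 7*(√(72 - 50*(-4))/2) - 9*(-11) = 7*(√(72 + 200)/2) + 99 = 7*(√272/2) + 99 = 7*((4*√17)/2) + 99 = 7*(2*√17) + 99 = 14*√17 + 99 = 99 + 14*√17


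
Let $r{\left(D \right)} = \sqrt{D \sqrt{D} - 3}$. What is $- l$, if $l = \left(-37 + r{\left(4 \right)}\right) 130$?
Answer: $4810 - 130 \sqrt{5} \approx 4519.3$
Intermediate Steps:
$r{\left(D \right)} = \sqrt{-3 + D^{\frac{3}{2}}}$ ($r{\left(D \right)} = \sqrt{D^{\frac{3}{2}} - 3} = \sqrt{-3 + D^{\frac{3}{2}}}$)
$l = -4810 + 130 \sqrt{5}$ ($l = \left(-37 + \sqrt{-3 + 4^{\frac{3}{2}}}\right) 130 = \left(-37 + \sqrt{-3 + 8}\right) 130 = \left(-37 + \sqrt{5}\right) 130 = -4810 + 130 \sqrt{5} \approx -4519.3$)
$- l = - (-4810 + 130 \sqrt{5}) = 4810 - 130 \sqrt{5}$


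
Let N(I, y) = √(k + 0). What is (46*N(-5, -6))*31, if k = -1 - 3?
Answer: 2852*I ≈ 2852.0*I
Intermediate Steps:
k = -4
N(I, y) = 2*I (N(I, y) = √(-4 + 0) = √(-4) = 2*I)
(46*N(-5, -6))*31 = (46*(2*I))*31 = (92*I)*31 = 2852*I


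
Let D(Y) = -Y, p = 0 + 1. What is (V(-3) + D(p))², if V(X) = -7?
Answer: 64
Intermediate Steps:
p = 1
(V(-3) + D(p))² = (-7 - 1*1)² = (-7 - 1)² = (-8)² = 64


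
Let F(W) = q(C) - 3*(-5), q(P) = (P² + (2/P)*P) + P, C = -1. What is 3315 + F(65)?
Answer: 3332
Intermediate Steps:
q(P) = 2 + P + P² (q(P) = (P² + 2) + P = (2 + P²) + P = 2 + P + P²)
F(W) = 17 (F(W) = (2 - 1 + (-1)²) - 3*(-5) = (2 - 1 + 1) + 15 = 2 + 15 = 17)
3315 + F(65) = 3315 + 17 = 3332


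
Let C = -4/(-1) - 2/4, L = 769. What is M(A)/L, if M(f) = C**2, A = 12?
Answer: 49/3076 ≈ 0.015930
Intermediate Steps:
C = 7/2 (C = -4*(-1) - 2*1/4 = 4 - 1/2 = 7/2 ≈ 3.5000)
M(f) = 49/4 (M(f) = (7/2)**2 = 49/4)
M(A)/L = (49/4)/769 = (49/4)*(1/769) = 49/3076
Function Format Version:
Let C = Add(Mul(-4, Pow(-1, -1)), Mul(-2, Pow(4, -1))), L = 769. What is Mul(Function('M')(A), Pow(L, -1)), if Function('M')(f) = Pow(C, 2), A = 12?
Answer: Rational(49, 3076) ≈ 0.015930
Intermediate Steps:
C = Rational(7, 2) (C = Add(Mul(-4, -1), Mul(-2, Rational(1, 4))) = Add(4, Rational(-1, 2)) = Rational(7, 2) ≈ 3.5000)
Function('M')(f) = Rational(49, 4) (Function('M')(f) = Pow(Rational(7, 2), 2) = Rational(49, 4))
Mul(Function('M')(A), Pow(L, -1)) = Mul(Rational(49, 4), Pow(769, -1)) = Mul(Rational(49, 4), Rational(1, 769)) = Rational(49, 3076)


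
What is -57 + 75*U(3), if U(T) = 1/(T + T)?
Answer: -89/2 ≈ -44.500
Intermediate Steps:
U(T) = 1/(2*T)
-57 + 75*U(3) = -57 + 75*((1/2)/3) = -57 + 75*((1/2)*(1/3)) = -57 + 75*(1/6) = -57 + 25/2 = -89/2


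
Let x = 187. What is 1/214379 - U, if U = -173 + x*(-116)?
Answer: 4687396836/214379 ≈ 21865.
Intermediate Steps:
U = -21865 (U = -173 + 187*(-116) = -173 - 21692 = -21865)
1/214379 - U = 1/214379 - 1*(-21865) = 1/214379 + 21865 = 4687396836/214379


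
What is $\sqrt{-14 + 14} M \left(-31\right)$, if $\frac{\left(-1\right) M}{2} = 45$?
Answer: $0$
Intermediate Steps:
$M = -90$ ($M = \left(-2\right) 45 = -90$)
$\sqrt{-14 + 14} M \left(-31\right) = \sqrt{-14 + 14} \left(-90\right) \left(-31\right) = \sqrt{0} \left(-90\right) \left(-31\right) = 0 \left(-90\right) \left(-31\right) = 0 \left(-31\right) = 0$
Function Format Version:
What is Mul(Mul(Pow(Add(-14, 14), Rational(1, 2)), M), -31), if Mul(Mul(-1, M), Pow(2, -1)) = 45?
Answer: 0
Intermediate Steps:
M = -90 (M = Mul(-2, 45) = -90)
Mul(Mul(Pow(Add(-14, 14), Rational(1, 2)), M), -31) = Mul(Mul(Pow(Add(-14, 14), Rational(1, 2)), -90), -31) = Mul(Mul(Pow(0, Rational(1, 2)), -90), -31) = Mul(Mul(0, -90), -31) = Mul(0, -31) = 0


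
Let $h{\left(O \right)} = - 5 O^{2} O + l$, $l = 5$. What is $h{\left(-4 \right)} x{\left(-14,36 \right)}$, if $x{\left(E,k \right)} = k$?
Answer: $11700$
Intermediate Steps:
$h{\left(O \right)} = 5 - 5 O^{3}$ ($h{\left(O \right)} = - 5 O^{2} O + 5 = - 5 O^{3} + 5 = 5 - 5 O^{3}$)
$h{\left(-4 \right)} x{\left(-14,36 \right)} = \left(5 - 5 \left(-4\right)^{3}\right) 36 = \left(5 - -320\right) 36 = \left(5 + 320\right) 36 = 325 \cdot 36 = 11700$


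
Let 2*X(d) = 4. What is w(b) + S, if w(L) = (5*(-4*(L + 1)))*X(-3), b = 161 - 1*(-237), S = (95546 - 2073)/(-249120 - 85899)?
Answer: -5346996713/335019 ≈ -15960.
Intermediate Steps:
S = -93473/335019 (S = 93473/(-335019) = 93473*(-1/335019) = -93473/335019 ≈ -0.27901)
X(d) = 2 (X(d) = (1/2)*4 = 2)
b = 398 (b = 161 + 237 = 398)
w(L) = -40 - 40*L (w(L) = (5*(-4*(L + 1)))*2 = (5*(-4*(1 + L)))*2 = (5*(-4 - 4*L))*2 = (-20 - 20*L)*2 = -40 - 40*L)
w(b) + S = (-40 - 40*398) - 93473/335019 = (-40 - 15920) - 93473/335019 = -15960 - 93473/335019 = -5346996713/335019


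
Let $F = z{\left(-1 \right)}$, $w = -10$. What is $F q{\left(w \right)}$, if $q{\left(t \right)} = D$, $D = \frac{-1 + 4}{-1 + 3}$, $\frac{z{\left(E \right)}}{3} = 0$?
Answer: $0$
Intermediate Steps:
$z{\left(E \right)} = 0$ ($z{\left(E \right)} = 3 \cdot 0 = 0$)
$D = \frac{3}{2} \approx 1.5$
$q{\left(t \right)} = \frac{3}{2}$
$F = 0$
$F q{\left(w \right)} = 0 \cdot \frac{3}{2} = 0$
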